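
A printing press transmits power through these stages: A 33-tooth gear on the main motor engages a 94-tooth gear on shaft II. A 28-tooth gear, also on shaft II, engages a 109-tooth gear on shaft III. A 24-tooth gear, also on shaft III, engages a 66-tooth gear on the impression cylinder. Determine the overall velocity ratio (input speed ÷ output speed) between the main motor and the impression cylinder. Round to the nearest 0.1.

30.5

Each stage contributes driven/driver: gear mesh 94/33 = 2.8485, gear mesh 109/28 = 3.8929, gear mesh 66/24 = 2.75.
Overall: 2.8485 × 3.8929 × 2.75 = 30.494.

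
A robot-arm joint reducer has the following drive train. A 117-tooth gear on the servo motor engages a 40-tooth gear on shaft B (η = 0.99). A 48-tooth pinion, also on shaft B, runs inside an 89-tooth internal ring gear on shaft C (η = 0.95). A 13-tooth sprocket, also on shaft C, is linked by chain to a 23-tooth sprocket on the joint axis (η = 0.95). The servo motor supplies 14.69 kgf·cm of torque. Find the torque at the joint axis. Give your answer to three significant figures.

gear mesh 40/117 = 0.34188 → τ = 14.69·0.34188·0.99 = 4.972 kgf·cm
internal gear 89/48 = 1.8542 → τ = 4.972·1.8542·0.95 = 8.758 kgf·cm
chain 23/13 = 1.7692 → τ = 8.758·1.7692·0.95 = 14.72 kgf·cm

14.7 kgf·cm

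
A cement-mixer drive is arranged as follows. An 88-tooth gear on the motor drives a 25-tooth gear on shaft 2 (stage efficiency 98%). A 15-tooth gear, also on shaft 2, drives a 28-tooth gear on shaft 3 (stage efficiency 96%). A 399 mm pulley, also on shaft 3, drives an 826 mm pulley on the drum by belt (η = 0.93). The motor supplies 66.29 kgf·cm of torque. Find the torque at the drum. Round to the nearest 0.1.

gear mesh 25/88 = 0.28409 → τ = 66.29·0.28409·0.98 = 18.456 kgf·cm
gear mesh 28/15 = 1.8667 → τ = 18.456·1.8667·0.96 = 33.073 kgf·cm
belt 826/399 = 2.0702 → τ = 33.073·2.0702·0.93 = 63.674 kgf·cm

63.7 kgf·cm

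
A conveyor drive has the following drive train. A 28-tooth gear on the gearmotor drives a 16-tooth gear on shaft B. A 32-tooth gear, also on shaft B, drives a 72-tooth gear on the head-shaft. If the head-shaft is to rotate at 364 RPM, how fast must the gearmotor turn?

468 RPM

Overall ratio R = 0.57143 × 2.25 = 1.2857.
Required input speed = output speed × R = 364 × 1.2857 = 468 RPM.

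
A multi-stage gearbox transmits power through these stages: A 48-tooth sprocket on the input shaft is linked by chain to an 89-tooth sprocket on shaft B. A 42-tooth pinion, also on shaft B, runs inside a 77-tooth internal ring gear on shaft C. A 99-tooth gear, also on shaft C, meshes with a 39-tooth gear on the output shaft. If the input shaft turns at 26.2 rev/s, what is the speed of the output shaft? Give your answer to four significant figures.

19.57 rev/s

chain 89/48 = 1.8542 → 26.2/1.8542 = 14.13 rev/s
internal gear 77/42 = 1.8333 → 14.13/1.8333 = 7.7075 rev/s
gear mesh 39/99 = 0.39394 → 7.7075/0.39394 = 19.565 rev/s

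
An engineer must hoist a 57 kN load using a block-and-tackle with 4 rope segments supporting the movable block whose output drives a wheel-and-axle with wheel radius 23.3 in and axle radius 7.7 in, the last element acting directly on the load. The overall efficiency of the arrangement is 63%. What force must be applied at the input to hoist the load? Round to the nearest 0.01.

7.47 kN

Block-and-tackle MA = number of supporting rope parts = 4.
Wheel-and-axle MA = R/r = 23.3/7.7 = 3.026.
Combined ideal MA = 4 × 3.026 = 12.104.
Actual MA = 12.104 × 0.63 = 7.6255.
Effort = load / actual MA = 57 / 7.6255 = 7.475 kN.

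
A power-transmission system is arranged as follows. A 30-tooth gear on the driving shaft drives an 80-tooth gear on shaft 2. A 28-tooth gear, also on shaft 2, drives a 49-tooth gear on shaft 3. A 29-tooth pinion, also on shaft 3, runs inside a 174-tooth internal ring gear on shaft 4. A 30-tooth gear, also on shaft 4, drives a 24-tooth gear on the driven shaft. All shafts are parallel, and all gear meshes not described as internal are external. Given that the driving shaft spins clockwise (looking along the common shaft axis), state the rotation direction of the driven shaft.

the driving shaft → shaft 2: external mesh, 1 reversal → CCW.
shaft 2 → shaft 3: external mesh, 1 reversal → CW.
shaft 3 → shaft 4: internal mesh, same direction → CW.
shaft 4 → the driven shaft: external mesh, 1 reversal → CCW.
3 reversals in total — an odd number — so the driven shaft turns opposite to the driving shaft.

counterclockwise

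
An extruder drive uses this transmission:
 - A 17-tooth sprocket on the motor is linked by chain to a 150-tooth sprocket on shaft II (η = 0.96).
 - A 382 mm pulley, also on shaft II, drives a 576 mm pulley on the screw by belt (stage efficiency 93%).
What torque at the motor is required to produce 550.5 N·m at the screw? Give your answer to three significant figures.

46.3 N·m

Overall ratio R = 8.8235 × 1.5079 = 13.305; overall efficiency η = 0.96 × 0.93 = 0.8928.
Input torque = output torque / (R × η) = 550.5 / (13.305 × 0.8928) = 46.345 N·m.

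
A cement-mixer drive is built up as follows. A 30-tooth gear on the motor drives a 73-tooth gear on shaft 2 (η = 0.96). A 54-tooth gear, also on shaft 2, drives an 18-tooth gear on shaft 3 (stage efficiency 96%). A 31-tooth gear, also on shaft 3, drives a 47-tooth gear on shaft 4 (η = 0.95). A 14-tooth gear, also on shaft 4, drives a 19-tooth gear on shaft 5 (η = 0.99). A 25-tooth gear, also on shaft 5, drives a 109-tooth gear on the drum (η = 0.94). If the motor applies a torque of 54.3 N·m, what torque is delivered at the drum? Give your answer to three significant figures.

After the gear mesh (73/30): 54.3 × 2.4333 × 0.96 = 126.84 N·m
After the gear mesh (18/54): 126.84 × 0.33333 × 0.96 = 40.59 N·m
After the gear mesh (47/31): 40.59 × 1.5161 × 0.95 = 58.463 N·m
After the gear mesh (19/14): 58.463 × 1.3571 × 0.99 = 78.549 N·m
After the gear mesh (109/25): 78.549 × 4.36 × 0.94 = 321.93 N·m

322 N·m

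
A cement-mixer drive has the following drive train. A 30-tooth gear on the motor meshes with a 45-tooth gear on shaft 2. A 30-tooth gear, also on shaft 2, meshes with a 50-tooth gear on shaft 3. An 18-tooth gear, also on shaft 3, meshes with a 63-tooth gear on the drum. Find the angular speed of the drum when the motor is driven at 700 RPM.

80 RPM

Gear mesh: ratio = 45/30 = 1.5, so shaft 2 turns at 700 / 1.5 = 466.67 RPM.
Gear mesh: ratio = 50/30 = 1.6667, so shaft 3 turns at 466.67 / 1.6667 = 280 RPM.
Gear mesh: ratio = 63/18 = 3.5, so the drum turns at 280 / 3.5 = 80 RPM.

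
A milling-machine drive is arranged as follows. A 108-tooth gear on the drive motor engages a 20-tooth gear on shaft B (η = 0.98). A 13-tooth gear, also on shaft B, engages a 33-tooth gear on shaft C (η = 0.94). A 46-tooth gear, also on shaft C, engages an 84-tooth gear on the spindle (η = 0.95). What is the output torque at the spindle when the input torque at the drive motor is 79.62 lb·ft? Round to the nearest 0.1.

59.8 lb·ft

Gear mesh: ratio = 20/108 = 0.18519; torque at shaft B = 79.62 × 0.18519 × 0.98 = 14.45 lb·ft.
Gear mesh: ratio = 33/13 = 2.5385; torque at shaft C = 14.45 × 2.5385 × 0.94 = 34.479 lb·ft.
Gear mesh: ratio = 84/46 = 1.8261; torque at the spindle = 34.479 × 1.8261 × 0.95 = 59.813 lb·ft.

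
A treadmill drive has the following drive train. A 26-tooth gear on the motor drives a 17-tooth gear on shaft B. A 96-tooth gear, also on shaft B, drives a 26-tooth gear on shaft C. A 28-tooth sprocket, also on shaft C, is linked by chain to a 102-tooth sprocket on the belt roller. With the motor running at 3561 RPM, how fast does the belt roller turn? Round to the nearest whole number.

5520 RPM

Gear mesh: ratio = 17/26 = 0.65385, so shaft B turns at 3561 / 0.65385 = 5446.2 RPM.
Gear mesh: ratio = 26/96 = 0.27083, so shaft C turns at 5446.2 / 0.27083 = 20109 RPM.
Chain: ratio = 102/28 = 3.6429, so the belt roller turns at 20109 / 3.6429 = 5520.2 RPM.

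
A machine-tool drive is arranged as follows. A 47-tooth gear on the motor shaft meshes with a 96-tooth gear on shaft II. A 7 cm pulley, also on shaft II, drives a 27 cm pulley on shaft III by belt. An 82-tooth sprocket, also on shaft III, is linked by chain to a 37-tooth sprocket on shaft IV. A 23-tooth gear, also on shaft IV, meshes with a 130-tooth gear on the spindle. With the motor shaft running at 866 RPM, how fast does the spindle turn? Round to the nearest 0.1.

Gear mesh: ratio = 96/47 = 2.0426, so shaft II turns at 866 / 2.0426 = 423.98 RPM.
Belt: ratio = 27/7 = 3.8571, so shaft III turns at 423.98 / 3.8571 = 109.92 RPM.
Chain: ratio = 37/82 = 0.45122, so shaft IV turns at 109.92 / 0.45122 = 243.61 RPM.
Gear mesh: ratio = 130/23 = 5.6522, so the spindle turns at 243.61 / 5.6522 = 43.1 RPM.

43.1 RPM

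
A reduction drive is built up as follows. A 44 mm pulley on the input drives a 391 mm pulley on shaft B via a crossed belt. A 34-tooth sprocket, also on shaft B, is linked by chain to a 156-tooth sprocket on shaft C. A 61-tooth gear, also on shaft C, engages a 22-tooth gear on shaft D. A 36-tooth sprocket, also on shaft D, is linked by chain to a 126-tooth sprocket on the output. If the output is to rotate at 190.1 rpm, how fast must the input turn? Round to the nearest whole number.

9784 rpm

Overall ratio R = 8.8864 × 4.5882 × 0.36066 × 3.5 = 51.467.
Required input speed = output speed × R = 190.1 × 51.467 = 9783.9 rpm.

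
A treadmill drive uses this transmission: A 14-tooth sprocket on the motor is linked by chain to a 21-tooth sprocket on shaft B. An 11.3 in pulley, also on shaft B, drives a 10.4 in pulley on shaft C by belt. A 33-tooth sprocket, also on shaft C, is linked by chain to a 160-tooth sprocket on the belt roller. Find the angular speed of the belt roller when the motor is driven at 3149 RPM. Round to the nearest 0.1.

the motor → shaft B (chain, 21/14): 3149 ÷ 1.5 = 2099.3 RPM
shaft B → shaft C (belt, 10.4/11.3): 2099.3 ÷ 0.92035 = 2281 RPM
shaft C → the belt roller (chain, 160/33): 2281 ÷ 4.8485 = 470.46 RPM

470.5 RPM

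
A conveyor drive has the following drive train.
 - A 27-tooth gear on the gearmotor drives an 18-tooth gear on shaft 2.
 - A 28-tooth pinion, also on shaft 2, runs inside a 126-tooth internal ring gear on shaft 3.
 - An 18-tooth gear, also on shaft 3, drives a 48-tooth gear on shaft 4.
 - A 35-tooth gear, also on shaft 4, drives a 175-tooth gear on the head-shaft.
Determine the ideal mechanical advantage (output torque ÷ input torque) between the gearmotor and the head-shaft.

40

Each stage contributes driven/driver: gear mesh 18/27 = 0.66667, internal gear 126/28 = 4.5, gear mesh 48/18 = 2.6667, gear mesh 175/35 = 5.
Overall: 0.66667 × 4.5 × 2.6667 × 5 = 40.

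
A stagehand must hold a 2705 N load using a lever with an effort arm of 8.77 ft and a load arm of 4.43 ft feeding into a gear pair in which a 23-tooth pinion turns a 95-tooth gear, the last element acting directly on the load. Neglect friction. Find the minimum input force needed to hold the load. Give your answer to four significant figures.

Lever MA = effort arm / load arm = 8.77/4.43 = 1.9797.
Gear pair MA = 95/23 = 4.1304.
Combined ideal MA = 1.9797 × 4.1304 = 8.177.
Effort = load / MA = 2705 / 8.177 = 330.81 N.

330.8 N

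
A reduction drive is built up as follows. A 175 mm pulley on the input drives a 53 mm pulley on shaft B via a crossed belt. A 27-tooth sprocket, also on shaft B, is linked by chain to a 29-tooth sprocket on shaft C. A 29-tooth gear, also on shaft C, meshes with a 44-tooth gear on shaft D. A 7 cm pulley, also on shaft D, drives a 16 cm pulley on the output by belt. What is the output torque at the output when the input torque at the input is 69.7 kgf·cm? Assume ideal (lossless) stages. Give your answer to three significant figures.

78.6 kgf·cm

After the belt (53/175): 69.7 × 0.30286 = 21.109 kgf·cm
After the chain (29/27): 21.109 × 1.0741 = 22.673 kgf·cm
After the gear mesh (44/29): 22.673 × 1.5172 = 34.4 kgf·cm
After the belt (16/7): 34.4 × 2.2857 = 78.629 kgf·cm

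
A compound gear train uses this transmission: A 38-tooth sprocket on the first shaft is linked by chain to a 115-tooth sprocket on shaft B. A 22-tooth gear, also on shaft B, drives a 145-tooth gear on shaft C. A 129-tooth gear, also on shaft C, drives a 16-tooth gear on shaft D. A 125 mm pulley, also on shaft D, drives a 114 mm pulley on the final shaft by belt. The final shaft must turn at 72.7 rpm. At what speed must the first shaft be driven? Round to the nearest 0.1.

164.0 rpm

Overall ratio R = 3.0263 × 6.5909 × 0.12403 × 0.912 = 2.2562.
Required input speed = output speed × R = 72.7 × 2.2562 = 164.03 rpm.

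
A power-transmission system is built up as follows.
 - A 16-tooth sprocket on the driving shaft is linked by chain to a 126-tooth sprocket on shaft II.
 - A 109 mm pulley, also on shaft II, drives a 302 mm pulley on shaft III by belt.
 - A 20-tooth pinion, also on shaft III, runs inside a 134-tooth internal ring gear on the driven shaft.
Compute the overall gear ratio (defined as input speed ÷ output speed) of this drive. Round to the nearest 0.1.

Each stage contributes driven/driver: chain 126/16 = 7.875, belt 302/109 = 2.7706, internal gear 134/20 = 6.7.
Overall: 7.875 × 2.7706 × 6.7 = 146.19.

146.2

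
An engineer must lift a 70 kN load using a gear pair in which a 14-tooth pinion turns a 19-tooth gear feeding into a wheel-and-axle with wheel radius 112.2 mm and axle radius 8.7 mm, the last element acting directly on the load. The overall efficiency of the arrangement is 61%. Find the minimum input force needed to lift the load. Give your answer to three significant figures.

Gear pair MA = 19/14 = 1.3571.
Wheel-and-axle MA = R/r = 112.2/8.7 = 12.897.
Combined ideal MA = 1.3571 × 12.897 = 17.502.
Actual MA = 17.502 × 0.61 = 10.677.
Effort = load / actual MA = 70 / 10.677 = 6.5565 kN.

6.56 kN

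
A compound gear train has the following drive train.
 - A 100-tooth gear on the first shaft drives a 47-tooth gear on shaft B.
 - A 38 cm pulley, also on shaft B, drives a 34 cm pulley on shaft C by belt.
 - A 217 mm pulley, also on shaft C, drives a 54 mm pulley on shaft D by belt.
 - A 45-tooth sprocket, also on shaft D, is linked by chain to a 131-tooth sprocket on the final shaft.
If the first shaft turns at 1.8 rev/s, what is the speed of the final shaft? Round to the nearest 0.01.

5.91 rev/s

the first shaft → shaft B (gear mesh, 47/100): 1.8 ÷ 0.47 = 3.8298 rev/s
shaft B → shaft C (belt, 34/38): 3.8298 ÷ 0.89474 = 4.2804 rev/s
shaft C → shaft D (belt, 54/217): 4.2804 ÷ 0.24885 = 17.201 rev/s
shaft D → the final shaft (chain, 131/45): 17.201 ÷ 2.9111 = 5.9086 rev/s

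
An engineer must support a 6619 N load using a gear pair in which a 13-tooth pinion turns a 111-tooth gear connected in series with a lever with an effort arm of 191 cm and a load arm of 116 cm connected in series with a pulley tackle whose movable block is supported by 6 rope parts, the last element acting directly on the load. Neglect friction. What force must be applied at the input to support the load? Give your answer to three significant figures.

Gear pair MA = 111/13 = 8.5385.
Lever MA = effort arm / load arm = 191/116 = 1.6466.
Block-and-tackle MA = number of supporting rope parts = 6.
Combined ideal MA = 8.5385 × 1.6466 × 6 = 84.354.
Effort = load / MA = 6619 / 84.354 = 78.467 N.

78.5 N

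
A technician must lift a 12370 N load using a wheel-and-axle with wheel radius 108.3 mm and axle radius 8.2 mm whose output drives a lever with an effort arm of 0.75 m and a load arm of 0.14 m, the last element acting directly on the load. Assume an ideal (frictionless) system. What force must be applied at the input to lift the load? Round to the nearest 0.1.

174.8 N

Wheel-and-axle MA = R/r = 108.3/8.2 = 13.207.
Lever MA = effort arm / load arm = 0.75/0.14 = 5.3571.
Combined ideal MA = 13.207 × 5.3571 = 70.753.
Effort = load / MA = 12370 / 70.753 = 174.83 N.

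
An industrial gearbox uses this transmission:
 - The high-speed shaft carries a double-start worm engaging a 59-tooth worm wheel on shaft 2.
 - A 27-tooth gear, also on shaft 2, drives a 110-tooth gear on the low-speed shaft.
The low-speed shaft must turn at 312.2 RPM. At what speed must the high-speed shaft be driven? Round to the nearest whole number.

Overall ratio R = 29.5 × 4.0741 = 120.19.
Required input speed = output speed × R = 312.2 × 120.19 = 37522 RPM.

37522 RPM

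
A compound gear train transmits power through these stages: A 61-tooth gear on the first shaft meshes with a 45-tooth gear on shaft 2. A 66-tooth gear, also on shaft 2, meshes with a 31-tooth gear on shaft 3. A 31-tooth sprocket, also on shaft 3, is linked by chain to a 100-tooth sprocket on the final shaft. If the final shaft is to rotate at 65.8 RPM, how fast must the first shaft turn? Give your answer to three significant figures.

Overall ratio R = 0.7377 × 0.4697 × 3.2258 = 1.1177.
Required input speed = output speed × R = 65.8 × 1.1177 = 73.547 RPM.

73.5 RPM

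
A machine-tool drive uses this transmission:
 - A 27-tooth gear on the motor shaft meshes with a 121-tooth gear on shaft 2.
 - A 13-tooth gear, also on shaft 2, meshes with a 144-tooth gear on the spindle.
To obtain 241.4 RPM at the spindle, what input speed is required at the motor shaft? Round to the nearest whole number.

Overall ratio R = 4.4815 × 11.077 = 49.641.
Required input speed = output speed × R = 241.4 × 49.641 = 11983 RPM.

11983 RPM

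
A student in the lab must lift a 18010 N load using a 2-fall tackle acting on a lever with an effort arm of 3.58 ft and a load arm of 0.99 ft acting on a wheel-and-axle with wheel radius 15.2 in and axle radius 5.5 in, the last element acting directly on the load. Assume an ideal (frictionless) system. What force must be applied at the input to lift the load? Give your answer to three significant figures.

901 N

Block-and-tackle MA = number of supporting rope parts = 2.
Lever MA = effort arm / load arm = 3.58/0.99 = 3.6162.
Wheel-and-axle MA = R/r = 15.2/5.5 = 2.7636.
Combined ideal MA = 2 × 3.6162 × 2.7636 = 19.988.
Effort = load / MA = 18010 / 19.988 = 901.06 N.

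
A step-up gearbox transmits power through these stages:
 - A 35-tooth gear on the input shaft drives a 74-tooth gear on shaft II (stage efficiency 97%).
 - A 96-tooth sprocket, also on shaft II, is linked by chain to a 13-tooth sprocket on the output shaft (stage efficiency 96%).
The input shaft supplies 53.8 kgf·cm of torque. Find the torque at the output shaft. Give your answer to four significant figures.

14.34 kgf·cm

Gear mesh: ratio = 74/35 = 2.1143; torque at shaft II = 53.8 × 2.1143 × 0.97 = 110.34 kgf·cm.
Chain: ratio = 13/96 = 0.13542; torque at the output shaft = 110.34 × 0.13542 × 0.96 = 14.344 kgf·cm.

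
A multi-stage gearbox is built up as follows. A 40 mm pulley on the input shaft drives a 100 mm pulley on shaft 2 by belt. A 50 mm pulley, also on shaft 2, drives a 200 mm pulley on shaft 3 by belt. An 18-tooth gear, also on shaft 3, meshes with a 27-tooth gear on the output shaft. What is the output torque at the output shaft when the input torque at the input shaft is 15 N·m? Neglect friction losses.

225 N·m

belt 100/40 = 2.5 → τ = 15·2.5 = 37.5 N·m
belt 200/50 = 4 → τ = 37.5·4 = 150 N·m
gear mesh 27/18 = 1.5 → τ = 150·1.5 = 225 N·m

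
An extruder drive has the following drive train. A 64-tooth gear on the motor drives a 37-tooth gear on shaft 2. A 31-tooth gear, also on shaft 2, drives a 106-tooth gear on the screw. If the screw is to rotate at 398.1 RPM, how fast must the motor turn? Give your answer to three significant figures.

787 RPM

Overall ratio R = 0.57812 × 3.4194 = 1.9768.
Required input speed = output speed × R = 398.1 × 1.9768 = 786.97 RPM.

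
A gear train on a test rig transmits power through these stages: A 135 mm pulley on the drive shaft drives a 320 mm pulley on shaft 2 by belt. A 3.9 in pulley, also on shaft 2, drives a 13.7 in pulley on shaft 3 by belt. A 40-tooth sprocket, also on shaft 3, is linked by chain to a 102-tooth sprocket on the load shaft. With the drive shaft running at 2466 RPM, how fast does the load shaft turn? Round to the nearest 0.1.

the drive shaft → shaft 2 (belt, 320/135): 2466 ÷ 2.3704 = 1040.3 RPM
shaft 2 → shaft 3 (belt, 13.7/3.9): 1040.3 ÷ 3.5128 = 296.16 RPM
shaft 3 → the load shaft (chain, 102/40): 296.16 ÷ 2.55 = 116.14 RPM

116.1 RPM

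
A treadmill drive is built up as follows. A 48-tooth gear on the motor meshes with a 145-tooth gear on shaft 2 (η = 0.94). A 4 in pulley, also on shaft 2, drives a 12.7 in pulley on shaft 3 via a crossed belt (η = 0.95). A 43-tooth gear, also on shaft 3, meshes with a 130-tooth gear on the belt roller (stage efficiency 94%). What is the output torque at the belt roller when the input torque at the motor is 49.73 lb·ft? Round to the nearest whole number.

1210 lb·ft

gear mesh 145/48 = 3.0208 → τ = 49.73·3.0208·0.94 = 141.21 lb·ft
belt 12.7/4 = 3.175 → τ = 141.21·3.175·0.95 = 425.93 lb·ft
gear mesh 130/43 = 3.0233 → τ = 425.93·3.0233·0.94 = 1210.4 lb·ft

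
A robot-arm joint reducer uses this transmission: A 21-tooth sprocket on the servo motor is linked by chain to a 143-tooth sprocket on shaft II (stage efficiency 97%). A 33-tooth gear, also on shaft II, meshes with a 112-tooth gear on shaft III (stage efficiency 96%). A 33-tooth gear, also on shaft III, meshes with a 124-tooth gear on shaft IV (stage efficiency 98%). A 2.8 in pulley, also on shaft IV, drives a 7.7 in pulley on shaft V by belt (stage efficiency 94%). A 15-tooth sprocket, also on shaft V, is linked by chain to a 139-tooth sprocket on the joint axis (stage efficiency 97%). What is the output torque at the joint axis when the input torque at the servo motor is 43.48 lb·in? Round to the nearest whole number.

Chain: ratio = 143/21 = 6.8095; torque at shaft II = 43.48 × 6.8095 × 0.97 = 287.2 lb·in.
Gear mesh: ratio = 112/33 = 3.3939; torque at shaft III = 287.2 × 3.3939 × 0.96 = 935.74 lb·in.
Gear mesh: ratio = 124/33 = 3.7576; torque at shaft IV = 935.74 × 3.7576 × 0.98 = 3445.8 lb·in.
Belt: ratio = 7.7/2.8 = 2.75; torque at shaft V = 3445.8 × 2.75 × 0.94 = 8907.3 lb·in.
Chain: ratio = 139/15 = 9.2667; torque at the joint axis = 8907.3 × 9.2667 × 0.97 = 80065 lb·in.

80065 lb·in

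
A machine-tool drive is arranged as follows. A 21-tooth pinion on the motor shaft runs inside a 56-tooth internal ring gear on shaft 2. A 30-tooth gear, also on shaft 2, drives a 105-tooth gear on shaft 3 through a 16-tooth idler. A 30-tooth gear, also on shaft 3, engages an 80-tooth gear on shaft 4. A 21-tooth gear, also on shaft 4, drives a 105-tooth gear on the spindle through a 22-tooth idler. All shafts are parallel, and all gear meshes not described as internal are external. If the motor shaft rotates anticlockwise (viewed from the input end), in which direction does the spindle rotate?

clockwise

the motor shaft → shaft 2: internal mesh, same direction → CCW.
shaft 2 → shaft 3: driver → idler → driven is 2 external meshes, 2 reversals → CCW.
shaft 3 → shaft 4: external mesh, 1 reversal → CW.
shaft 4 → the spindle: driver → idler → driven is 2 external meshes, 2 reversals → CW.
5 reversals in total — an odd number — so the spindle turns opposite to the motor shaft.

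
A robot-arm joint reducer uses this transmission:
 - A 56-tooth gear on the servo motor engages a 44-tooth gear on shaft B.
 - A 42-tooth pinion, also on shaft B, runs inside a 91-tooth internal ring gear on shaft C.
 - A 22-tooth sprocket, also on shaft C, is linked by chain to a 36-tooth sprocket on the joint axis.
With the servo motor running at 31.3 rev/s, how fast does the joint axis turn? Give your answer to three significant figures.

11.2 rev/s

gear mesh 44/56 = 0.78571 → 31.3/0.78571 = 39.836 rev/s
internal gear 91/42 = 2.1667 → 39.836/2.1667 = 18.386 rev/s
chain 36/22 = 1.6364 → 18.386/1.6364 = 11.236 rev/s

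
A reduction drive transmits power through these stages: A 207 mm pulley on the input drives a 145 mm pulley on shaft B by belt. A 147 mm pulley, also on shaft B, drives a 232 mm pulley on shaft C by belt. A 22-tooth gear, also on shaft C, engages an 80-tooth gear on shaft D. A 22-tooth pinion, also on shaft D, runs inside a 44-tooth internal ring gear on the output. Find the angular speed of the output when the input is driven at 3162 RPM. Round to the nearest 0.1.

393.3 RPM

Belt: ratio = 145/207 = 0.70048, so shaft B turns at 3162 / 0.70048 = 4514 RPM.
Belt: ratio = 232/147 = 1.5782, so shaft C turns at 4514 / 1.5782 = 2860.2 RPM.
Gear mesh: ratio = 80/22 = 3.6364, so shaft D turns at 2860.2 / 3.6364 = 786.55 RPM.
Internal gear: ratio = 44/22 = 2, so the output turns at 786.55 / 2 = 393.27 RPM.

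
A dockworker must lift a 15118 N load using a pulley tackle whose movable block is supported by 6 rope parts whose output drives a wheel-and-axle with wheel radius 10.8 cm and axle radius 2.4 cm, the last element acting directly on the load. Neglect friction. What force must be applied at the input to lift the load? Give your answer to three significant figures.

Block-and-tackle MA = number of supporting rope parts = 6.
Wheel-and-axle MA = R/r = 10.8/2.4 = 4.5.
Combined ideal MA = 6 × 4.5 = 27.
Effort = load / MA = 15118 / 27 = 559.93 N.

560 N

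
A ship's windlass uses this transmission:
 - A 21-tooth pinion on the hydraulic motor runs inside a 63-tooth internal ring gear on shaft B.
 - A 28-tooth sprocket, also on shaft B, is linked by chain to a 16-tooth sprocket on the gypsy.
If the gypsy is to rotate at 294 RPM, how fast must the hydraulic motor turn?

Overall ratio R = 3 × 0.57143 = 1.7143.
Required input speed = output speed × R = 294 × 1.7143 = 504 RPM.

504 RPM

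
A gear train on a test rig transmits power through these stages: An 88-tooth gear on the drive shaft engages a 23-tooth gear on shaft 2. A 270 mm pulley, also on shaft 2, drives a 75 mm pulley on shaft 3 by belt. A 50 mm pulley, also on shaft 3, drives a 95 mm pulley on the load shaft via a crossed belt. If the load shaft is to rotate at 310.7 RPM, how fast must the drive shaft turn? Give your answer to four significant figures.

Overall ratio R = 0.26136 × 0.27778 × 1.9 = 0.13794.
Required input speed = output speed × R = 310.7 × 0.13794 = 42.859 RPM.

42.86 RPM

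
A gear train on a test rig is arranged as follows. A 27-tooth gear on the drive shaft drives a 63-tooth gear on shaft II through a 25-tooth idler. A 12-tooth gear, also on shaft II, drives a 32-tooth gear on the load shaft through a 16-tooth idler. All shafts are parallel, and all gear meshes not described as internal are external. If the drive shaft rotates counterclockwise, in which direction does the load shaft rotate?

the drive shaft → shaft II: driver → idler → driven is 2 external meshes, 2 reversals → CCW.
shaft II → the load shaft: driver → idler → driven is 2 external meshes, 2 reversals → CCW.
4 reversals in total — an even number — so the load shaft turns the same way as the drive shaft.

counterclockwise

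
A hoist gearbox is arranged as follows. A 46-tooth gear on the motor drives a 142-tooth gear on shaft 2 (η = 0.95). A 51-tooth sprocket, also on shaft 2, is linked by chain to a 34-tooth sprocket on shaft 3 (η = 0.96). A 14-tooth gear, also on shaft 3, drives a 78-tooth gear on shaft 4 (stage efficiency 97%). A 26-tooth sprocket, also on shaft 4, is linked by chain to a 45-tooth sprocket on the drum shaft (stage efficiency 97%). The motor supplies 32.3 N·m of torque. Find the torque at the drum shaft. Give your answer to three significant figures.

550 N·m

Gear mesh: ratio = 142/46 = 3.087; torque at shaft 2 = 32.3 × 3.087 × 0.95 = 94.723 N·m.
Chain: ratio = 34/51 = 0.66667; torque at shaft 3 = 94.723 × 0.66667 × 0.96 = 60.623 N·m.
Gear mesh: ratio = 78/14 = 5.5714; torque at shaft 4 = 60.623 × 5.5714 × 0.97 = 327.62 N·m.
Chain: ratio = 45/26 = 1.7308; torque at the drum shaft = 327.62 × 1.7308 × 0.97 = 550.03 N·m.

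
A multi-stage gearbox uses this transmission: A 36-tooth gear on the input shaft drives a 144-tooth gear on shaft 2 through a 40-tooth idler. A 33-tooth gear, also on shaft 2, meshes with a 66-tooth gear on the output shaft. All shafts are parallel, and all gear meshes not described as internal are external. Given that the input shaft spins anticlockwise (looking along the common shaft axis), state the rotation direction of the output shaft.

clockwise

the input shaft → shaft 2: driver → idler → driven is 2 external meshes, 2 reversals → CCW.
shaft 2 → the output shaft: external mesh, 1 reversal → CW.
3 reversals in total — an odd number — so the output shaft turns opposite to the input shaft.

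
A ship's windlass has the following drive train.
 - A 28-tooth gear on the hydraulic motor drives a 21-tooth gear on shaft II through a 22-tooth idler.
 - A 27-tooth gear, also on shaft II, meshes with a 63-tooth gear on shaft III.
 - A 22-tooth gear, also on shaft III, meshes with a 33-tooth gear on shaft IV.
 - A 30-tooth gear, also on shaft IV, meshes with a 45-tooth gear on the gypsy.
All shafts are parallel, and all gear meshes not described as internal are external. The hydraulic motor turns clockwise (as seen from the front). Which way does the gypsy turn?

the hydraulic motor → shaft II: driver → idler → driven is 2 external meshes, 2 reversals → CW.
shaft II → shaft III: external mesh, 1 reversal → CCW.
shaft III → shaft IV: external mesh, 1 reversal → CW.
shaft IV → the gypsy: external mesh, 1 reversal → CCW.
5 reversals in total — an odd number — so the gypsy turns opposite to the hydraulic motor.

anticlockwise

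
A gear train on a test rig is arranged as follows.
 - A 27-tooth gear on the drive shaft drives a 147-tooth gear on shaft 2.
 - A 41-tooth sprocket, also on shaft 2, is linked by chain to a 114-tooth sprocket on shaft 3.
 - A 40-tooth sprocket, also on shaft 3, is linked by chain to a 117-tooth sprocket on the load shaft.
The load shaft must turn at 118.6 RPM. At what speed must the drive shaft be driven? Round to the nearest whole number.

5252 RPM

Overall ratio R = 5.4444 × 2.7805 × 2.925 = 44.279.
Required input speed = output speed × R = 118.6 × 44.279 = 5251.5 RPM.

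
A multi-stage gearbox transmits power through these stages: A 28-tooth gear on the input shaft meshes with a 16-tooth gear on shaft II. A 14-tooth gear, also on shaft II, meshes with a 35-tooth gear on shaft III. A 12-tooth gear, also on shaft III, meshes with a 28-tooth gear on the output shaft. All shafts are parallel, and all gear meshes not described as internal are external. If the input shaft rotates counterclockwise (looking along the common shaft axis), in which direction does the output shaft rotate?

clockwise

the input shaft → shaft II: external mesh, 1 reversal → CW.
shaft II → shaft III: external mesh, 1 reversal → CCW.
shaft III → the output shaft: external mesh, 1 reversal → CW.
3 reversals in total — an odd number — so the output shaft turns opposite to the input shaft.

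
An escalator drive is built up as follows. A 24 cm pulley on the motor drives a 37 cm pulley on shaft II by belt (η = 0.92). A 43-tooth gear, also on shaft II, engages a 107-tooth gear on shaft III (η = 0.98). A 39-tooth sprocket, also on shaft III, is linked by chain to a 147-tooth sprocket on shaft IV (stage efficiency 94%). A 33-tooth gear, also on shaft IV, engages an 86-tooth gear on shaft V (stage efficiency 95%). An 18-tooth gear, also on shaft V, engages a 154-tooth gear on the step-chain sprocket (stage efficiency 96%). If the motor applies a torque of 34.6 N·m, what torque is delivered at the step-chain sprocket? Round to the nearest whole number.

belt 37/24 = 1.5417 → τ = 34.6·1.5417·0.92 = 49.074 N·m
gear mesh 107/43 = 2.4884 → τ = 49.074·2.4884·0.98 = 119.67 N·m
chain 147/39 = 3.7692 → τ = 119.67·3.7692·0.94 = 424.01 N·m
gear mesh 86/33 = 2.6061 → τ = 424.01·2.6061·0.95 = 1049.7 N·m
gear mesh 154/18 = 8.5556 → τ = 1049.7·8.5556·0.96 = 8621.9 N·m

8622 N·m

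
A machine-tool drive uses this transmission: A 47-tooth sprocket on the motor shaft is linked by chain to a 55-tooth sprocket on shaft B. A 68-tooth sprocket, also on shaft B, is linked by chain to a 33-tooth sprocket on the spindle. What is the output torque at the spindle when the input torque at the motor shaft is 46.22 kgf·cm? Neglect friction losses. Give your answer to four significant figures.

After the chain (55/47): 46.22 × 1.1702 = 54.087 kgf·cm
After the chain (33/68): 54.087 × 0.48529 = 26.248 kgf·cm

26.25 kgf·cm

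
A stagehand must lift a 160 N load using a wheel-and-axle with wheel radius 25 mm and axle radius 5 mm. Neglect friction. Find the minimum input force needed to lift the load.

Wheel-and-axle MA = R/r = 25/5 = 5.
Effort = load / MA = 160 / 5 = 32 N.

32 N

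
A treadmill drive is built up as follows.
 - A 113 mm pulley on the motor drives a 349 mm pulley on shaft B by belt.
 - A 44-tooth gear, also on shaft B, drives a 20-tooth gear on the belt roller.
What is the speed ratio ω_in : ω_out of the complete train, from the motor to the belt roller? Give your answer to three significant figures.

Each stage contributes driven/driver: belt 349/113 = 3.0885, gear mesh 20/44 = 0.45455.
Overall: 3.0885 × 0.45455 = 1.4039.

1.40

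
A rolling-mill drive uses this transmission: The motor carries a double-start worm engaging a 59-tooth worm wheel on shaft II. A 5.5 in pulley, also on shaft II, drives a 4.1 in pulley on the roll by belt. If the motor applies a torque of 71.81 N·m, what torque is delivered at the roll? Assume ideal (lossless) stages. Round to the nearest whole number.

Worm: ratio = 59/2 = 29.5; torque at shaft II = 71.81 × 29.5 = 2118.4 N·m.
Belt: ratio = 4.1/5.5 = 0.74545; torque at the roll = 2118.4 × 0.74545 = 1579.2 N·m.

1579 N·m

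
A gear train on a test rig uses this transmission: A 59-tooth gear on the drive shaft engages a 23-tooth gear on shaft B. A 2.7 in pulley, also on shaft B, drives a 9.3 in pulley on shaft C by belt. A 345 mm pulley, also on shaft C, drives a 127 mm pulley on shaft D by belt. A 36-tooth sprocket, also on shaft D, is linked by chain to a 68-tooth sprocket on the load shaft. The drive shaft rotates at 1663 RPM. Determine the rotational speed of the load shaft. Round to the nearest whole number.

the drive shaft → shaft B (gear mesh, 23/59): 1663 ÷ 0.38983 = 4266 RPM
shaft B → shaft C (belt, 9.3/2.7): 4266 ÷ 3.4444 = 1238.5 RPM
shaft C → shaft D (belt, 127/345): 1238.5 ÷ 0.36812 = 3364.4 RPM
shaft D → the load shaft (chain, 68/36): 3364.4 ÷ 1.8889 = 1781.2 RPM

1781 RPM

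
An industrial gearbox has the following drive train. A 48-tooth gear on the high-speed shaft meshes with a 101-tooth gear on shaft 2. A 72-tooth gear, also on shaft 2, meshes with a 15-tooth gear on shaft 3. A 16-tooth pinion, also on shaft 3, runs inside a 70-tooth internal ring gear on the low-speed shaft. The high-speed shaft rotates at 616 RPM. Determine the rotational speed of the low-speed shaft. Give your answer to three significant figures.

the high-speed shaft → shaft 2 (gear mesh, 101/48): 616 ÷ 2.1042 = 292.75 RPM
shaft 2 → shaft 3 (gear mesh, 15/72): 292.75 ÷ 0.20833 = 1405.2 RPM
shaft 3 → the low-speed shaft (internal gear, 70/16): 1405.2 ÷ 4.375 = 321.19 RPM

321 RPM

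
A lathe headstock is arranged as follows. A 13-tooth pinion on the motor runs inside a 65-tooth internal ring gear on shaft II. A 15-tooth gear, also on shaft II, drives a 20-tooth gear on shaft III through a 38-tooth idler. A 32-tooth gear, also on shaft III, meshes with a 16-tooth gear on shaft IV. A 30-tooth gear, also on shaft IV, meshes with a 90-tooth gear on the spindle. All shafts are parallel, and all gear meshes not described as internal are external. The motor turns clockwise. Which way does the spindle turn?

clockwise

the motor → shaft II: internal mesh, same direction → CW.
shaft II → shaft III: driver → idler → driven is 2 external meshes, 2 reversals → CW.
shaft III → shaft IV: external mesh, 1 reversal → CCW.
shaft IV → the spindle: external mesh, 1 reversal → CW.
4 reversals in total — an even number — so the spindle turns the same way as the motor.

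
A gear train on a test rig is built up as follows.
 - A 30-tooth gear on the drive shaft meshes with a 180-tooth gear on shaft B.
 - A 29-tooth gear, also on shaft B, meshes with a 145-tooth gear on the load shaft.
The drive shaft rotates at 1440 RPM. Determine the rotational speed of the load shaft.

gear mesh 180/30 = 6 → 1440/6 = 240 RPM
gear mesh 145/29 = 5 → 240/5 = 48 RPM

48 RPM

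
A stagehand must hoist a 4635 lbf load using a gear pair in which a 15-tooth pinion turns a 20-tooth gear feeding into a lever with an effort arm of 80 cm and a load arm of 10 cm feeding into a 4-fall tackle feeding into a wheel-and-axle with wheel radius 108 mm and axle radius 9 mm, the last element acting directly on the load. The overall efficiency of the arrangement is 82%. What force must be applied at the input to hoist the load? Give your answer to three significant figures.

Gear pair MA = 20/15 = 1.3333.
Lever MA = effort arm / load arm = 80/10 = 8.
Block-and-tackle MA = number of supporting rope parts = 4.
Wheel-and-axle MA = R/r = 108/9 = 12.
Combined ideal MA = 1.3333 × 8 × 4 × 12 = 512.
Actual MA = 512 × 0.82 = 419.84.
Effort = load / actual MA = 4635 / 419.84 = 11.04 lbf.

11.0 lbf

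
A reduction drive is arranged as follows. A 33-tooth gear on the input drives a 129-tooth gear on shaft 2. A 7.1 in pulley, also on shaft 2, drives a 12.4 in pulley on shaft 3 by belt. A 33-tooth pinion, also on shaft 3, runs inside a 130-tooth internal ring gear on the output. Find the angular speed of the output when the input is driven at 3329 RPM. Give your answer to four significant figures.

the input → shaft 2 (gear mesh, 129/33): 3329 ÷ 3.9091 = 851.6 RPM
shaft 2 → shaft 3 (belt, 12.4/7.1): 851.6 ÷ 1.7465 = 487.61 RPM
shaft 3 → the output (internal gear, 130/33): 487.61 ÷ 3.9394 = 123.78 RPM

123.8 RPM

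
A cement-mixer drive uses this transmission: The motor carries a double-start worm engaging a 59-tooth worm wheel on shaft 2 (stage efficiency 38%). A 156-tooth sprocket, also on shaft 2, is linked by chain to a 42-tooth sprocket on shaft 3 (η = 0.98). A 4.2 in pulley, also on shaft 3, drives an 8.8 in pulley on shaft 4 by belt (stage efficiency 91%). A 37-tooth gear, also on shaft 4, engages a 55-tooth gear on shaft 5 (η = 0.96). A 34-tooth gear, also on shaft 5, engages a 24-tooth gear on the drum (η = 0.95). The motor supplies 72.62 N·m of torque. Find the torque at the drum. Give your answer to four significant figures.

391.9 N·m

Worm: ratio = 59/2 = 29.5; torque at shaft 2 = 72.62 × 29.5 × 0.38 = 814.07 N·m.
Chain: ratio = 42/156 = 0.26923; torque at shaft 3 = 814.07 × 0.26923 × 0.98 = 214.79 N·m.
Belt: ratio = 8.8/4.2 = 2.0952; torque at shaft 4 = 214.79 × 2.0952 × 0.91 = 409.53 N·m.
Gear mesh: ratio = 55/37 = 1.4865; torque at shaft 5 = 409.53 × 1.4865 × 0.96 = 584.41 N·m.
Gear mesh: ratio = 24/34 = 0.70588; torque at the drum = 584.41 × 0.70588 × 0.95 = 391.9 N·m.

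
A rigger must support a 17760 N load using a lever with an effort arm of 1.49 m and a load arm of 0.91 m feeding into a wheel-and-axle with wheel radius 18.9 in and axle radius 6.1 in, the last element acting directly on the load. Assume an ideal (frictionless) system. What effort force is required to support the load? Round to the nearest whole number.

Lever MA = effort arm / load arm = 1.49/0.91 = 1.6374.
Wheel-and-axle MA = R/r = 18.9/6.1 = 3.0984.
Combined ideal MA = 1.6374 × 3.0984 = 5.0731.
Effort = load / MA = 17760 / 5.0731 = 3500.8 N.

3501 N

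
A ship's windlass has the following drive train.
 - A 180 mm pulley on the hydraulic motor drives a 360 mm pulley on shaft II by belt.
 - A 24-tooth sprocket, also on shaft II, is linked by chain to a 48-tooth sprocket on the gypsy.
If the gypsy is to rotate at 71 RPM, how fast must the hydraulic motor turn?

284 RPM

Overall ratio R = 2 × 2 = 4.
Required input speed = output speed × R = 71 × 4 = 284 RPM.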